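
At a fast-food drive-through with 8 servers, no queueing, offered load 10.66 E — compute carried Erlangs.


B(8,10.66) = 0.368172 (Erlang-B)
Carried load = a(1 − B) = 10.66·(1 − 0.368172) = 10.66·0.631828 = 6.7353 E

Final: 6.7353 Erlangs


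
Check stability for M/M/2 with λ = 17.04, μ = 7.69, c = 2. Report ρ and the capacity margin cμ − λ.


Total capacity cμ = 2·7.69 = 15.38/hr
ρ = λ/(cμ) = 17.04/15.38 = 1.1079
Stable ⇔ ρ < 1: NO
Spare capacity = cμ − λ = 15.38 − 17.04 = -1.66/hr

Final: ρ = 1.1079; unstable; margin = -1.66/hr


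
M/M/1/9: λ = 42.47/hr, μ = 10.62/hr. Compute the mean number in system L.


ρ = 42.47/10.62 = 3.9991
L = ρ[1 − (K+1)ρ^K + Kρ^(K+1)] / [(1−ρ)(1−ρ^(K+1))]
Numerator: 3.9991·(1 − 10·261589.132848 + 9·1046110.213942) = 27190004.220760
Denominator: (-2.9991)·(-1046109.213942) = 3137342.604902
L = 27190004.220760/3137342.604902 = 8.6666

Final: 8.6666


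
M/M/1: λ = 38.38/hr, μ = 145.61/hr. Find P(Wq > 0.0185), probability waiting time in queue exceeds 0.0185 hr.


ρ = 38.38/145.61 = 0.2636
P(Wq > t) = ρ·e^{−(μ−λ)t} = 0.2636·e^{−1.9838}
= 0.2636·0.137552 = 0.036256

Final: 0.036256


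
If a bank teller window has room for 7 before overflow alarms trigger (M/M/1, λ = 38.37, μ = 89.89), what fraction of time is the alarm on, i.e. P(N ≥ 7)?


ρ = 38.37/89.89 = 0.4269
P(N ≥ n) = ρ^n = 0.4269^7 = 0.002582

Final: 0.002582


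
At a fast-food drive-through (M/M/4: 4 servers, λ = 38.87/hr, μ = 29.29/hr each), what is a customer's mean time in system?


a = 1.3271; ρ = 0.3318; P₀ = 0.263814
Lq = P₀·a^c·ρ/(c!(1−ρ)²) = 0.02533
Wq = Lq/λ = 0.02533/38.87 = 0.0006517 hr
W = Wq + 1/μ = 0.0006517 + 0.03414 = 0.03479 hr

Final: 0.03479 hr


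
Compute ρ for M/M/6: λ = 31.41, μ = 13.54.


ρ = λ/(cμ) = 31.41/(6·13.54) = 31.41/81.24 = 0.3866

Final: 0.3866


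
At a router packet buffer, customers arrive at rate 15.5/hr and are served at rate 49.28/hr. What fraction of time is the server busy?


ρ = λ/μ = 15.5/49.28 = 0.3145

Final: 0.3145


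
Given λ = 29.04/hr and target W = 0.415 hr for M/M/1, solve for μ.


W = 1/(μ−λ) ⇒ μ − λ = 1/W = 1/0.415 = 2.4096
μ = λ + 1/W = 29.04 + 2.4096 = 31.4496 per hr

Final: 31.4496 /hr


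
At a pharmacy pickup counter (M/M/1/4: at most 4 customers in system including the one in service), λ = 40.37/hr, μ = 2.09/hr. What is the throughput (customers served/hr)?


ρ = 19.3158; P_K = (1−ρ)ρ^4/(1−ρ^5) = 0.948229
λ_eff = λ(1 − P_K) = 40.37·(1 − 0.948229) = 40.37·0.051771 = 2.0900 /hr

Final: 2.0900 /hr


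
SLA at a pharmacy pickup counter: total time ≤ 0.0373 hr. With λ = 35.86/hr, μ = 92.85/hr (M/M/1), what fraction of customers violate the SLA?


W ~ Exponential(μ−λ) for M/M/1.
μ − λ = 92.85 − 35.86 = 56.9900
P(W > t) = e^{−(μ−λ)t} = e^{−2.1257} = 0.119346

Final: 0.119346


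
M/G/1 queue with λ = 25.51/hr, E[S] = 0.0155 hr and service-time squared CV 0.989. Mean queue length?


ρ = λ·E[S] = 25.51·0.0155 = 0.3954
Lq = ρ²(1+C_s²)/(2(1−ρ)) = 0.1563·(1+0.989)/(2·0.6046)
= 0.1563·1.9890/1.2092 = 0.25717

Final: 0.25717


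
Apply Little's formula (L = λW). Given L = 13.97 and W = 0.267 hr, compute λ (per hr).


λ = L/W = 13.97/0.267 = 52.3221 /hr

Final: 52.3221 /hr


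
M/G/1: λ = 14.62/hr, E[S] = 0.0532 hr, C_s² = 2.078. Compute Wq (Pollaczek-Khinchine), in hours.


ρ = λ·E[S] = 14.62·0.0532 = 0.7778
E[S²] = E[S]²(1+C_s²) = 0.0532²·(1+2.078) = 0.008711
Wq = λ·E[S²]/(2(1−ρ)) = 14.62·0.008711/(2·0.2222) = 0.28657 hr

Final: 0.28657 hr


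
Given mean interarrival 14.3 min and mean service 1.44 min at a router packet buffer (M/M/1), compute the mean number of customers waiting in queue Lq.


λ = 60/14.3 = 4.1958 /hr
μ = 60/1.44 = 41.6667 /hr
ρ = λ/μ = 4.1958/41.6667 = 0.1007
Lq = ρ²/(1−ρ) = 0.01014/0.8993 = 0.01128

Final: 0.01128


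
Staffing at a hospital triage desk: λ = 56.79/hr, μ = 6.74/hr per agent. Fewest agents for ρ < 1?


Stability requires cμ > λ ⇔ c > λ/μ.
λ/μ = 56.79/6.74 = 8.4258
Minimum integer c = ⌊8.4258⌋ + 1 = 9
Check: 9·6.74 = 60.66 > 56.79, while 8·6.74 = 53.92 ≤ 56.79

Final: 9 servers


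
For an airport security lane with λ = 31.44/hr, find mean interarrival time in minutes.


Mean interarrival time = 1/λ = 1/31.44 hour = 0.03181 hour
In minutes: 0.03181 × 60 = 1.9084 min

Final: 1.9084 min


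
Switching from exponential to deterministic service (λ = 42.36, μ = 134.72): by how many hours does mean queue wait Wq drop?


ρ = 42.36/134.72 = 0.3144
Wq(M/M/1) = ρ/(μ−λ) = 0.3144/92.36 = 0.003404 hr
Wq(M/D/1) = ρ/(2(μ−λ)) = 0.001702 hr
Savings = 0.003404 − 0.001702 = 0.001702 hr

Final: 0.001702 hr


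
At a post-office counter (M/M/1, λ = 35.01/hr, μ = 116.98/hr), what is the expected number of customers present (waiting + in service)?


ρ = λ/μ = 35.01/116.98 = 0.2993
L = ρ/(1−ρ) = 0.2993/(1 − 0.2993) = 0.2993/0.7007 = 0.4271

Final: 0.4271


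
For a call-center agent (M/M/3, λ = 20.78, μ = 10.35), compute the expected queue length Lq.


a = λ/μ = 2.0077; ρ = a/3 = 0.6692
P₀ = 0.109874
Lq = P₀·a^c·ρ / (c!·(1−ρ)²) = 0.109874·8.09311·0.6692/(6·0.10940)
= 0.90662

Final: 0.90662


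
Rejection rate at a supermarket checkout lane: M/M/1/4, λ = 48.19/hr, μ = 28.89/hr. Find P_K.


ρ = λ/μ = 48.19/28.89 = 1.6681
P_K = (1−ρ)ρ^K/(1−ρ^(K+1)) = (-0.6681·7.741721)/(1 − 12.913588)
= -5.171866/-11.913588 = 0.434115

Final: 0.434115


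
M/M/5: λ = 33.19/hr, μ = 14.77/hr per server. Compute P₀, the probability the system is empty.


a = λ/μ = 33.19/14.77 = 2.2471; ρ = a/c = 0.4494
Σ_{k=0}^{4} a^k/k! (terms k=0..4) = 1.00000 + 2.24712 + 2.52478 + 1.89116 + 1.06242 = 8.72548
Tail: a^5/(5!(1−ρ)) = 57.29725/(120·0.5506) = 0.86723
P₀ = 1/(8.72548 + 0.86723) = 1/9.59272 = 0.104246

Final: 0.104246


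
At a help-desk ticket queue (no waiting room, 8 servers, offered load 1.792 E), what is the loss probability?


B(c,a) = (a^c/c!) / Σ_{k=0}^{c} a^k/k!
a^8/8! = 0.002637
Σ terms (k=0..8): 1.00000 + 1.79200 + 1.60563 + 0.95910 + 0.42968 + 0.15400 + 0.04599 + 0.01177 + 0.002637 = 6.000806
B = 0.002637/6.000806 = 0.0004395

Final: 0.0004395


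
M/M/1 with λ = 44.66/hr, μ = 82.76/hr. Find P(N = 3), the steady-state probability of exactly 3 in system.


ρ = 44.66/82.76 = 0.5396
P_n = (1−ρ)·ρ^n = (1 − 0.5396)·0.5396^3 = 0.4604·0.157143 = 0.072343

Final: 0.072343


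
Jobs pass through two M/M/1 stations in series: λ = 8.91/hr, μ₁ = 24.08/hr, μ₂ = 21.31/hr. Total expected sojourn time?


Each node sees arrival rate λ = 8.91/hr (tandem ⇒ throughput preserved).
W₁ = 1/(μ₁−λ) = 1/(24.08−8.91) = 0.06592 hr
W₂ = 1/(μ₂−λ) = 1/(21.31−8.91) = 0.08065 hr
W_total = W₁ + W₂ = 0.06592 + 0.08065 = 0.14656 hr

Final: 0.14656 hr


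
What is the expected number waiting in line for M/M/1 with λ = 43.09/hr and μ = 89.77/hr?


ρ = 43.09/89.77 = 0.4800
Lq = ρ²/(1−ρ) = 0.2304/0.5200 = 0.4431

Final: 0.4431


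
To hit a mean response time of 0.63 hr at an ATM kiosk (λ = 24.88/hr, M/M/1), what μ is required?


W = 1/(μ−λ) ⇒ μ − λ = 1/W = 1/0.63 = 1.5873
μ = λ + 1/W = 24.88 + 1.5873 = 26.4673 per hr

Final: 26.4673 /hr


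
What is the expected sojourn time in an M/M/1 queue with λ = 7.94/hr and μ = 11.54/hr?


W = 1/(μ−λ) = 1/(11.54 − 7.94) = 1/3.60 = 0.2778 hr

Final: 0.2778 hr


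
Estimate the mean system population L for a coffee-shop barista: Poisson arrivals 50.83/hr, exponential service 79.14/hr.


ρ = λ/μ = 50.83/79.14 = 0.6423
L = ρ/(1−ρ) = 0.6423/(1 − 0.6423) = 0.6423/0.3577 = 1.7955

Final: 1.7955


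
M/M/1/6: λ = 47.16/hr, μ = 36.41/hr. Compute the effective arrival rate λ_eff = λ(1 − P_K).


ρ = 1.2952; P_K = (1−ρ)ρ^6/(1−ρ^7) = 0.272503
λ_eff = λ(1 − P_K) = 47.16·(1 − 0.272503) = 47.16·0.727497 = 34.3088 /hr

Final: 34.3088 /hr


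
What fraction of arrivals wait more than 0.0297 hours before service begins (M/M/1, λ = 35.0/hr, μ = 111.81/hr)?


ρ = 35.0/111.81 = 0.3130
P(Wq > t) = ρ·e^{−(μ−λ)t} = 0.3130·e^{−2.2813}
= 0.3130·0.102156 = 0.031978

Final: 0.031978


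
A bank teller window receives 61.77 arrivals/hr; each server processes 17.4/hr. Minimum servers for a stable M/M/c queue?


Stability requires cμ > λ ⇔ c > λ/μ.
λ/μ = 61.77/17.4 = 3.5500
Minimum integer c = ⌊3.5500⌋ + 1 = 4
Check: 4·17.4 = 69.60 > 61.77, while 3·17.4 = 52.20 ≤ 61.77

Final: 4 servers


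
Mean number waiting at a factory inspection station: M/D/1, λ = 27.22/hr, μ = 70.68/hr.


ρ = 27.22/70.68 = 0.3851
M/D/1: Lq = ρ²/(2(1−ρ)) = 0.1483/(2·0.6149) = 0.12060

Final: 0.12060


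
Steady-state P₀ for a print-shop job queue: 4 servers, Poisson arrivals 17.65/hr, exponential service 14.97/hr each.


a = λ/μ = 17.65/14.97 = 1.1790; ρ = a/c = 0.2948
Σ_{k=0}^{3} a^k/k! (terms k=0..3) = 1.00000 + 1.17902 + 0.69505 + 0.27316 = 3.14723
Tail: a^4/(4!(1−ρ)) = 1.93238/(24·0.7052) = 0.11417
P₀ = 1/(3.14723 + 0.11417) = 1/3.26140 = 0.306617

Final: 0.306617


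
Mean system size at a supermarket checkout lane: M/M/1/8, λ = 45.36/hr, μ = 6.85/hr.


ρ = 45.36/6.85 = 6.6219
L = ρ[1 − (K+1)ρ^K + Kρ^(K+1)] / [(1−ρ)(1−ρ^(K+1))]
Numerator: 6.6219·(1 − 9·3697088.060794 + 8·24481739.333961) = 1076588961.303501
Denominator: (-5.6219)·(-24481738.333961) = 137633831.130048
L = 1076588961.303501/137633831.130048 = 7.8221

Final: 7.8221


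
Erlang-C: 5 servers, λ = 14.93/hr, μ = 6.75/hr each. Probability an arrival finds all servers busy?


a = λ/μ = 2.2119; ρ = a/5 = 0.4424
P₀ = 0.108109 (from M/M/c formula)
C(c,a) = [a^c/(c!(1−ρ))]·P₀ = [52.93954/(120·0.5576)]·0.108109
= 0.79114·0.108109 = 0.085529

Final: 0.085529


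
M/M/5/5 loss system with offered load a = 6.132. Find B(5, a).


B(c,a) = (a^c/c!) / Σ_{k=0}^{c} a^k/k!
a^5/5! = 72.248608
Σ terms (k=0..5): 1.00000 + 6.13200 + 18.80071 + 38.42866 + 58.91113 + 72.24861 = 195.521104
B = 72.248608/195.521104 = 0.369518

Final: 0.369518


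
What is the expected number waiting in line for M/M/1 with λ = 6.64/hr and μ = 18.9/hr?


ρ = 6.64/18.9 = 0.3513
Lq = ρ²/(1−ρ) = 0.1234/0.6487 = 0.1903

Final: 0.1903


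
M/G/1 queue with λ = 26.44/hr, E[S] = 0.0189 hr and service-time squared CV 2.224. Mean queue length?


ρ = λ·E[S] = 26.44·0.0189 = 0.4997
Lq = ρ²(1+C_s²)/(2(1−ρ)) = 0.2497·(1+2.224)/(2·0.5003)
= 0.2497·3.2240/1.0006 = 0.80463

Final: 0.80463


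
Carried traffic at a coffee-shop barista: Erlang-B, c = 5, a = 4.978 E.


B(5,4.978) = 0.283080 (Erlang-B)
Carried load = a(1 − B) = 4.978·(1 − 0.283080) = 4.978·0.716920 = 3.5688 E

Final: 3.5688 Erlangs


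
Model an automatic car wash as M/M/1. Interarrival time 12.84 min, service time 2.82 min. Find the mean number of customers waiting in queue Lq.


λ = 60/12.84 = 4.6729 /hr
μ = 60/2.82 = 21.2766 /hr
ρ = λ/μ = 4.6729/21.2766 = 0.2196
Lq = ρ²/(1−ρ) = 0.04824/0.7804 = 0.06181

Final: 0.06181


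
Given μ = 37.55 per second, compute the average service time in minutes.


Mean service time = 1/μ = 1/37.55 second = 0.02663 second
In minutes: 0.02663 × 0.0166667 = 0.0004439 min

Final: 0.0004439 min


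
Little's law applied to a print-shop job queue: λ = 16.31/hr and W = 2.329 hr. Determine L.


L = λW = 16.31·2.329 = 37.9860

Final: 37.9860


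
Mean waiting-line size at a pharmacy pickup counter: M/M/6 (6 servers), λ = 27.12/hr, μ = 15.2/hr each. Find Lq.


a = λ/μ = 1.7842; ρ = a/6 = 0.2974
P₀ = 0.167806
Lq = P₀·a^c·ρ / (c!·(1−ρ)²) = 0.167806·32.26091·0.2974/(720·0.49369)
= 0.004529

Final: 0.004529


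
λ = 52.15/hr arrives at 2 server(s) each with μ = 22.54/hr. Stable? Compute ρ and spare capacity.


Total capacity cμ = 2·22.54 = 45.08/hr
ρ = λ/(cμ) = 52.15/45.08 = 1.1568
Stable ⇔ ρ < 1: NO
Spare capacity = cμ − λ = 45.08 − 52.15 = -7.07/hr

Final: ρ = 1.1568; unstable; margin = -7.07/hr


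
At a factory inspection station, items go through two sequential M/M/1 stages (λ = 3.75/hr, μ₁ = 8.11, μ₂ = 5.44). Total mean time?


Each node sees arrival rate λ = 3.75/hr (tandem ⇒ throughput preserved).
W₁ = 1/(μ₁−λ) = 1/(8.11−3.75) = 0.22936 hr
W₂ = 1/(μ₂−λ) = 1/(5.44−3.75) = 0.59172 hr
W_total = W₁ + W₂ = 0.22936 + 0.59172 = 0.82107 hr

Final: 0.82107 hr


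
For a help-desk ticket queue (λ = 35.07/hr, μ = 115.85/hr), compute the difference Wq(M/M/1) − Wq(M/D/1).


ρ = 35.07/115.85 = 0.3027
Wq(M/M/1) = ρ/(μ−λ) = 0.3027/80.78 = 0.003747 hr
Wq(M/D/1) = ρ/(2(μ−λ)) = 0.001874 hr
Savings = 0.003747 − 0.001874 = 0.001874 hr

Final: 0.001874 hr


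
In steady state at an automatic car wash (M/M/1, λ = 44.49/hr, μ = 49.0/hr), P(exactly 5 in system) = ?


ρ = 44.49/49.0 = 0.9080
P_n = (1−ρ)·ρ^n = (1 − 0.9080)·0.9080^5 = 0.09204·0.617066 = 0.056795

Final: 0.056795


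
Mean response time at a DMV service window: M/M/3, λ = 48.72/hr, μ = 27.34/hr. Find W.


a = 1.7820; ρ = 0.5940; P₀ = 0.149415
Lq = P₀·a^c·ρ/(c!(1−ρ)²) = 0.50782
Wq = Lq/λ = 0.50782/48.72 = 0.01042 hr
W = Wq + 1/μ = 0.01042 + 0.03658 = 0.04700 hr

Final: 0.04700 hr


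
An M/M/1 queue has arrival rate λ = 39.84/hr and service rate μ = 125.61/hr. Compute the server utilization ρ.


ρ = λ/μ = 39.84/125.61 = 0.3172

Final: 0.3172


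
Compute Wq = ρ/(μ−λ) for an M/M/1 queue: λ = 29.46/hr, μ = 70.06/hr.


ρ = 29.46/70.06 = 0.4205
Wq = ρ/(μ−λ) = 0.4205/(70.06 − 29.46) = 0.4205/40.60 = 0.01036 hr

Final: 0.01036 hr


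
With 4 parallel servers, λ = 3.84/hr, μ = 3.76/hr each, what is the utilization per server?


ρ = λ/(cμ) = 3.84/(4·3.76) = 3.84/15.04 = 0.2553

Final: 0.2553


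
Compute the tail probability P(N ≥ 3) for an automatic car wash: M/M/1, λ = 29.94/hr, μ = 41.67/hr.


ρ = 29.94/41.67 = 0.7185
P(N ≥ n) = ρ^n = 0.7185^3 = 0.370924

Final: 0.370924


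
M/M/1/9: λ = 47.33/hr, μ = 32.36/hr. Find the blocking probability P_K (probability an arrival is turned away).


ρ = λ/μ = 47.33/32.36 = 1.4626
P_K = (1−ρ)ρ^K/(1−ρ^(K+1)) = (-0.4626·30.630347)/(1 − 44.800196)
= -14.169849/-43.800196 = 0.323511

Final: 0.323511


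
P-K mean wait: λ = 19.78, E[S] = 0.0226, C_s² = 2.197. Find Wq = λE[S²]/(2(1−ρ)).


ρ = λ·E[S] = 19.78·0.0226 = 0.4470
E[S²] = E[S]²(1+C_s²) = 0.0226²·(1+2.197) = 0.001633
Wq = λ·E[S²]/(2(1−ρ)) = 19.78·0.001633/(2·0.5530) = 0.02920 hr

Final: 0.02920 hr


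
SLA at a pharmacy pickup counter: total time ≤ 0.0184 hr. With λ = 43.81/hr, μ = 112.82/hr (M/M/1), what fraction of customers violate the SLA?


W ~ Exponential(μ−λ) for M/M/1.
μ − λ = 112.82 − 43.81 = 69.0100
P(W > t) = e^{−(μ−λ)t} = e^{−1.2698} = 0.280892

Final: 0.280892


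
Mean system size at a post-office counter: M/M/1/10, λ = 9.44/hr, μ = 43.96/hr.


ρ = 9.44/43.96 = 0.2147
L = ρ[1 − (K+1)ρ^K + Kρ^(K+1)] / [(1−ρ)(1−ρ^(K+1))]
Numerator: 0.2147·(1 − 11·0.0000002085 + 10·0.00000004478) = 0.214740
Denominator: (0.7853)·(1.000000) = 0.785259
L = 0.214740/0.785259 = 0.2735

Final: 0.2735


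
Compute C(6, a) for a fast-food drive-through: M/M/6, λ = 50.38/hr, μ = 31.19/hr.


a = λ/μ = 1.6153; ρ = a/6 = 0.2692
P₀ = 0.198760 (from M/M/c formula)
C(c,a) = [a^c/(c!(1−ρ))]·P₀ = [17.76056/(720·0.7308)]·0.198760
= 0.03375·0.198760 = 0.006709

Final: 0.006709


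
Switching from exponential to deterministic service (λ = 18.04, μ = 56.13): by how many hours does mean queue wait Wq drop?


ρ = 18.04/56.13 = 0.3214
Wq(M/M/1) = ρ/(μ−λ) = 0.3214/38.09 = 0.008438 hr
Wq(M/D/1) = ρ/(2(μ−λ)) = 0.004219 hr
Savings = 0.008438 − 0.004219 = 0.004219 hr

Final: 0.004219 hr


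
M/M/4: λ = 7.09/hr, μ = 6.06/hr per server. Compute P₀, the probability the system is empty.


a = λ/μ = 7.09/6.06 = 1.1700; ρ = a/c = 0.2925
Σ_{k=0}^{3} a^k/k! (terms k=0..3) = 1.00000 + 1.16997 + 0.68441 + 0.26691 = 3.12129
Tail: a^4/(4!(1−ρ)) = 1.87368/(24·0.7075) = 0.11034
P₀ = 1/(3.12129 + 0.11034) = 1/3.23164 = 0.309441

Final: 0.309441


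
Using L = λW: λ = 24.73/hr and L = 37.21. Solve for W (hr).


W = L/λ = 37.21/24.73 = 1.5047 hr

Final: 1.5047 hr


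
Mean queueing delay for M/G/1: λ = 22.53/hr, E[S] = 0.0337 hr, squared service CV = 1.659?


ρ = λ·E[S] = 22.53·0.0337 = 0.7593
E[S²] = E[S]²(1+C_s²) = 0.0337²·(1+1.659) = 0.003020
Wq = λ·E[S²]/(2(1−ρ)) = 22.53·0.003020/(2·0.2407) = 0.14131 hr

Final: 0.14131 hr


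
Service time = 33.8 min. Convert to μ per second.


μ = 1/(service time) in consistent units.
1 second = 0.0166667 min, so μ = 0.0166667/33.8 = 0.0004931 per second

Final: 0.0004931 /sec


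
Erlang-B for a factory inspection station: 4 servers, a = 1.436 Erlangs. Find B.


B(c,a) = (a^c/c!) / Σ_{k=0}^{c} a^k/k!
a^4/4! = 0.177177
Σ terms (k=0..4): 1.00000 + 1.43600 + 1.03105 + 0.49353 + 0.17718 = 4.137753
B = 0.177177/4.137753 = 0.042820

Final: 0.042820


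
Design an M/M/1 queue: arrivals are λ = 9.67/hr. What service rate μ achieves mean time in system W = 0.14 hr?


W = 1/(μ−λ) ⇒ μ − λ = 1/W = 1/0.14 = 7.1429
μ = λ + 1/W = 9.67 + 7.1429 = 16.8129 per hr

Final: 16.8129 /hr


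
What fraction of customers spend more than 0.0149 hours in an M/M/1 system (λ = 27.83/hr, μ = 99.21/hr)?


W ~ Exponential(μ−λ) for M/M/1.
μ − λ = 99.21 − 27.83 = 71.3800
P(W > t) = e^{−(μ−λ)t} = e^{−1.0636} = 0.345224

Final: 0.345224


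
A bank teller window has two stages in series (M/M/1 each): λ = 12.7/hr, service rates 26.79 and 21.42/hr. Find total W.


Each node sees arrival rate λ = 12.7/hr (tandem ⇒ throughput preserved).
W₁ = 1/(μ₁−λ) = 1/(26.79−12.7) = 0.07097 hr
W₂ = 1/(μ₂−λ) = 1/(21.42−12.7) = 0.11468 hr
W_total = W₁ + W₂ = 0.07097 + 0.11468 = 0.18565 hr

Final: 0.18565 hr


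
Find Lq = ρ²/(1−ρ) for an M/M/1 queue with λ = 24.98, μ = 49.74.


ρ = 24.98/49.74 = 0.5022
Lq = ρ²/(1−ρ) = 0.2522/0.4978 = 0.5067

Final: 0.5067


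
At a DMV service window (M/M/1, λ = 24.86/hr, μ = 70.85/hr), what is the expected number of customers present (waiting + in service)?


ρ = λ/μ = 24.86/70.85 = 0.3509
L = ρ/(1−ρ) = 0.3509/(1 − 0.3509) = 0.3509/0.6491 = 0.5406

Final: 0.5406


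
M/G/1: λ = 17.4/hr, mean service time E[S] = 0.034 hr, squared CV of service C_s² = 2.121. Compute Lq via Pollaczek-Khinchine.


ρ = λ·E[S] = 17.4·0.034 = 0.5916
Lq = ρ²(1+C_s²)/(2(1−ρ)) = 0.3500·(1+2.121)/(2·0.4084)
= 0.3500·3.1210/0.8168 = 1.33732

Final: 1.33732


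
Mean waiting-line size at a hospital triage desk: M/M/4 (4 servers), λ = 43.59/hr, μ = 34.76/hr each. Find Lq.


a = λ/μ = 1.2540; ρ = a/4 = 0.3135
P₀ = 0.284164
Lq = P₀·a^c·ρ / (c!·(1−ρ)²) = 0.284164·2.47302·0.3135/(24·0.47127)
= 0.01948

Final: 0.01948


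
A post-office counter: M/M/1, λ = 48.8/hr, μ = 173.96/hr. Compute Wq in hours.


ρ = 48.8/173.96 = 0.2805
Wq = ρ/(μ−λ) = 0.2805/(173.96 − 48.8) = 0.2805/125.16 = 0.002241 hr

Final: 0.002241 hr


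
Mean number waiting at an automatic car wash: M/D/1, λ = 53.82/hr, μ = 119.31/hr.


ρ = 53.82/119.31 = 0.4511
M/D/1: Lq = ρ²/(2(1−ρ)) = 0.2035/(2·0.5489) = 0.18536

Final: 0.18536


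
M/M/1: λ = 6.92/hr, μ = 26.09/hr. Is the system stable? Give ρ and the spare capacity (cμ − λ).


Total capacity cμ = 1·26.09 = 26.09/hr
ρ = λ/(cμ) = 6.92/26.09 = 0.2652
Stable ⇔ ρ < 1: YES
Spare capacity = cμ − λ = 26.09 − 6.92 = 19.17/hr

Final: ρ = 0.2652; stable; margin = 19.17/hr


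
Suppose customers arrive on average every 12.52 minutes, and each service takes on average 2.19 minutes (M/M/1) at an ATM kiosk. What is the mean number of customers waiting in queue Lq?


λ = 60/12.52 = 4.7923 /hr
μ = 60/2.19 = 27.3973 /hr
ρ = λ/μ = 4.7923/27.3973 = 0.1749
Lq = ρ²/(1−ρ) = 0.03060/0.8251 = 0.03708

Final: 0.03708


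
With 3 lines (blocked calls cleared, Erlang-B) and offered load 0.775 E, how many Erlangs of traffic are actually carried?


B(3,0.775) = 0.036036 (Erlang-B)
Carried load = a(1 − B) = 0.775·(1 − 0.036036) = 0.775·0.963964 = 0.7471 E

Final: 0.7471 Erlangs


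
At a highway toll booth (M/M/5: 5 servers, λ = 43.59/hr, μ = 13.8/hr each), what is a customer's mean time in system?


a = 3.1587; ρ = 0.6317; P₀ = 0.038966
Lq = P₀·a^c·ρ/(c!(1−ρ)²) = 0.47563
Wq = Lq/λ = 0.47563/43.59 = 0.01091 hr
W = Wq + 1/μ = 0.01091 + 0.07246 = 0.08338 hr

Final: 0.08338 hr


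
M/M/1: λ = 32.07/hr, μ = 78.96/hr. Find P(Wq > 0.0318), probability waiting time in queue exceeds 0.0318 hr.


ρ = 32.07/78.96 = 0.4062
P(Wq > t) = ρ·e^{−(μ−λ)t} = 0.4062·e^{−1.4911}
= 0.4062·0.225124 = 0.091435

Final: 0.091435


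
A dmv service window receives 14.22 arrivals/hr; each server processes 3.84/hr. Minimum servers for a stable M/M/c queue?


Stability requires cμ > λ ⇔ c > λ/μ.
λ/μ = 14.22/3.84 = 3.7031
Minimum integer c = ⌊3.7031⌋ + 1 = 4
Check: 4·3.84 = 15.36 > 14.22, while 3·3.84 = 11.52 ≤ 14.22

Final: 4 servers


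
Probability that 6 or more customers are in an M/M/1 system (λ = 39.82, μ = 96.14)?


ρ = 39.82/96.14 = 0.4142
P(N ≥ n) = ρ^n = 0.4142^6 = 0.005049

Final: 0.005049


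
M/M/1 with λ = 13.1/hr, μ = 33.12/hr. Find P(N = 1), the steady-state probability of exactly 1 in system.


ρ = 13.1/33.12 = 0.3955
P_n = (1−ρ)·ρ^n = (1 − 0.3955)·0.3955^1 = 0.6045·0.395531 = 0.239086

Final: 0.239086


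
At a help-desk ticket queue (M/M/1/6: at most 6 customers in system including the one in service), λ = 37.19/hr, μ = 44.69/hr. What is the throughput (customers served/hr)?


ρ = 0.8322; P_K = (1−ρ)ρ^6/(1−ρ^7) = 0.077026
λ_eff = λ(1 − P_K) = 37.19·(1 − 0.077026) = 37.19·0.922974 = 34.3254 /hr

Final: 34.3254 /hr


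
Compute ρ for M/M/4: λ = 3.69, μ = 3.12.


ρ = λ/(cμ) = 3.69/(4·3.12) = 3.69/12.48 = 0.2957

Final: 0.2957


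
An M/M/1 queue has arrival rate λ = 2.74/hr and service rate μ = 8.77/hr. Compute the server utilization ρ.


ρ = λ/μ = 2.74/8.77 = 0.3124

Final: 0.3124


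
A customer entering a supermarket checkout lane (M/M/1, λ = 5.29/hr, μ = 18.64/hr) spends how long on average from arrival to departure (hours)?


W = 1/(μ−λ) = 1/(18.64 − 5.29) = 1/13.35 = 0.07491 hr

Final: 0.07491 hr


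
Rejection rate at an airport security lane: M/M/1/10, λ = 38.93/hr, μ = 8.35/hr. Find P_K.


ρ = λ/μ = 38.93/8.35 = 4.6623
P_K = (1−ρ)ρ^K/(1−ρ^(K+1)) = (-3.6623·4852653.504330)/(1 − 22624407.296234)
= -17771753.791905/-22624406.296234 = 0.785512

Final: 0.785512


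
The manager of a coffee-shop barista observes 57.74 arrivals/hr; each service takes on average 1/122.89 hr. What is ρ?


ρ = λ/μ = 57.74/122.89 = 0.4699

Final: 0.4699


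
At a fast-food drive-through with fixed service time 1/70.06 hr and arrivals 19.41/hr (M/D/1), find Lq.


ρ = 19.41/70.06 = 0.2770
M/D/1: Lq = ρ²/(2(1−ρ)) = 0.07676/(2·0.7230) = 0.05308

Final: 0.05308


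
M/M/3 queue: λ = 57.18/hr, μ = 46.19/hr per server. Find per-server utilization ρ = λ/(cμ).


ρ = λ/(cμ) = 57.18/(3·46.19) = 57.18/138.57 = 0.4126

Final: 0.4126


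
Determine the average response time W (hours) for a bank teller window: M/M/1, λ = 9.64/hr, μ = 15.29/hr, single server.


W = 1/(μ−λ) = 1/(15.29 − 9.64) = 1/5.65 = 0.1770 hr

Final: 0.1770 hr


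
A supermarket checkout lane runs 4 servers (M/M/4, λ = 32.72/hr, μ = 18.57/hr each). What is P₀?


a = λ/μ = 32.72/18.57 = 1.7620; ρ = a/c = 0.4405
Σ_{k=0}^{3} a^k/k! (terms k=0..3) = 1.00000 + 1.76198 + 1.55229 + 0.91170 = 5.22597
Tail: a^4/(4!(1−ρ)) = 9.63841/(24·0.5595) = 0.71778
P₀ = 1/(5.22597 + 0.71778) = 1/5.94375 = 0.168244

Final: 0.168244


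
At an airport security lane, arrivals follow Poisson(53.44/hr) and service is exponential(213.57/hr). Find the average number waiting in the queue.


ρ = 53.44/213.57 = 0.2502
Lq = ρ²/(1−ρ) = 0.06261/0.7498 = 0.08351

Final: 0.08351


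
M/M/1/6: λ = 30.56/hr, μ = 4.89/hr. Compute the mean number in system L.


ρ = 30.56/4.89 = 6.2495
L = ρ[1 − (K+1)ρ^K + Kρ^(K+1)] / [(1−ρ)(1−ρ^(K+1))]
Numerator: 6.2495·(1 − 7·59575.396944 + 6·372315.773129) = 11354495.256996
Denominator: (-5.2495)·(-372314.773129) = 1954462.213951
L = 11354495.256996/1954462.213951 = 5.8095

Final: 5.8095


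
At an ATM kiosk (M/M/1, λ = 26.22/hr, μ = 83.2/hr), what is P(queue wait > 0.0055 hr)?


ρ = 26.22/83.2 = 0.3151
P(Wq > t) = ρ·e^{−(μ−λ)t} = 0.3151·e^{−0.3134}
= 0.3151·0.730965 = 0.230359

Final: 0.230359


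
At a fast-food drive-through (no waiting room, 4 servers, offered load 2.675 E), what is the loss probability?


B(c,a) = (a^c/c!) / Σ_{k=0}^{c} a^k/k!
a^4/4! = 2.133457
Σ terms (k=0..4): 1.00000 + 2.67500 + 3.57781 + 3.19022 + 2.13346 = 12.576486
B = 2.133457/12.576486 = 0.169639

Final: 0.169639


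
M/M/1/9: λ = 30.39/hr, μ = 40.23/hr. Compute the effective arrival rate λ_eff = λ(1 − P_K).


ρ = 0.7554; P_K = (1−ρ)ρ^9/(1−ρ^10) = 0.020853
λ_eff = λ(1 − P_K) = 30.39·(1 − 0.020853) = 30.39·0.979147 = 29.7563 /hr

Final: 29.7563 /hr


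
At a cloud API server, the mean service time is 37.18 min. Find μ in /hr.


μ = 1/(service time) in consistent units.
1 hour = 60 min, so μ = 60/37.18 = 1.6138 per hour

Final: 1.6138 /hr


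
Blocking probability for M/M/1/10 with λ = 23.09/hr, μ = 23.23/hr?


ρ = λ/μ = 23.09/23.23 = 0.9940
P_K = (1−ρ)ρ^K/(1−ρ^(K+1)) = (0.006027·0.941342)/(1 − 0.935668)
= 0.005673/0.064332 = 0.088186

Final: 0.088186


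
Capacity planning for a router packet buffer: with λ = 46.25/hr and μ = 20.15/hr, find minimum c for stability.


Stability requires cμ > λ ⇔ c > λ/μ.
λ/μ = 46.25/20.15 = 2.2953
Minimum integer c = ⌊2.2953⌋ + 1 = 3
Check: 3·20.15 = 60.45 > 46.25, while 2·20.15 = 40.30 ≤ 46.25

Final: 3 servers


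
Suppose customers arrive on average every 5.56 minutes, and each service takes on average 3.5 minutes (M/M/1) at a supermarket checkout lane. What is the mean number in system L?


λ = 60/5.56 = 10.7914 /hr
μ = 60/3.5 = 17.1429 /hr
ρ = λ/μ = 10.7914/17.1429 = 0.6295
L = ρ/(1−ρ) = 0.6295/0.3705 = 1.6990

Final: 1.6990


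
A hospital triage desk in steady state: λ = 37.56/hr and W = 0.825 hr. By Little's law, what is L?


L = λW = 37.56·0.825 = 30.9870

Final: 30.9870


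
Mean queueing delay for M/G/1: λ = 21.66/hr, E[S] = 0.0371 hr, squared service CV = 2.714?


ρ = λ·E[S] = 21.66·0.0371 = 0.8036
E[S²] = E[S]²(1+C_s²) = 0.0371²·(1+2.714) = 0.005112
Wq = λ·E[S²]/(2(1−ρ)) = 21.66·0.005112/(2·0.1964) = 0.28187 hr

Final: 0.28187 hr


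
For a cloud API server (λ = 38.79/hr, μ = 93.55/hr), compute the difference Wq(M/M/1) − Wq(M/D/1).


ρ = 38.79/93.55 = 0.4146
Wq(M/M/1) = ρ/(μ−λ) = 0.4146/54.76 = 0.007572 hr
Wq(M/D/1) = ρ/(2(μ−λ)) = 0.003786 hr
Savings = 0.007572 − 0.003786 = 0.003786 hr

Final: 0.003786 hr


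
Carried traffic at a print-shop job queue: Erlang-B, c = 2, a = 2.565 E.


B(2,2.565) = 0.479912 (Erlang-B)
Carried load = a(1 − B) = 2.565·(1 − 0.479912) = 2.565·0.520088 = 1.3340 E

Final: 1.3340 Erlangs


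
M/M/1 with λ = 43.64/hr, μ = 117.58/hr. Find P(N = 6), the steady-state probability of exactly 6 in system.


ρ = 43.64/117.58 = 0.3712
P_n = (1−ρ)·ρ^n = (1 − 0.3712)·0.3712^6 = 0.6288·0.002614 = 0.001644

Final: 0.001644


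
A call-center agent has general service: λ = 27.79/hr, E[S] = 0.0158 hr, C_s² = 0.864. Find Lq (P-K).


ρ = λ·E[S] = 27.79·0.0158 = 0.4391
Lq = ρ²(1+C_s²)/(2(1−ρ)) = 0.1928·(1+0.864)/(2·0.5609)
= 0.1928·1.8640/1.1218 = 0.32034

Final: 0.32034


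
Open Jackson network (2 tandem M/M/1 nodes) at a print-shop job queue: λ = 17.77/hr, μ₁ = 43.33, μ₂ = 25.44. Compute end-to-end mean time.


Each node sees arrival rate λ = 17.77/hr (tandem ⇒ throughput preserved).
W₁ = 1/(μ₁−λ) = 1/(43.33−17.77) = 0.03912 hr
W₂ = 1/(μ₂−λ) = 1/(25.44−17.77) = 0.13038 hr
W_total = W₁ + W₂ = 0.03912 + 0.13038 = 0.16950 hr

Final: 0.16950 hr


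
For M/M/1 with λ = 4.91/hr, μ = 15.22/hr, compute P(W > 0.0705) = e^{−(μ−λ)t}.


W ~ Exponential(μ−λ) for M/M/1.
μ − λ = 15.22 − 4.91 = 10.3100
P(W > t) = e^{−(μ−λ)t} = e^{−0.7269} = 0.483427

Final: 0.483427


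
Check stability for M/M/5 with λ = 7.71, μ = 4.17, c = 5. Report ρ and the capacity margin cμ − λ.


Total capacity cμ = 5·4.17 = 20.85/hr
ρ = λ/(cμ) = 7.71/20.85 = 0.3698
Stable ⇔ ρ < 1: YES
Spare capacity = cμ − λ = 20.85 − 7.71 = 13.14/hr

Final: ρ = 0.3698; stable; margin = 13.14/hr


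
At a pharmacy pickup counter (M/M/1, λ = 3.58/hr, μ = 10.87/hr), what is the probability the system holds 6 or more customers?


ρ = 3.58/10.87 = 0.3293
P(N ≥ n) = ρ^n = 0.3293^6 = 0.001276

Final: 0.001276


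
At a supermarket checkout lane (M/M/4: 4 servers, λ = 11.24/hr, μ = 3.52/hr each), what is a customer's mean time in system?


a = 3.1932; ρ = 0.7983; P₀ = 0.027628
Lq = P₀·a^c·ρ/(c!(1−ρ)²) = 2.34840
Wq = Lq/λ = 2.34840/11.24 = 0.20893 hr
W = Wq + 1/μ = 0.20893 + 0.28409 = 0.49302 hr

Final: 0.49302 hr


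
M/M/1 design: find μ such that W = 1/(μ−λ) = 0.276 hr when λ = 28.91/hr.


W = 1/(μ−λ) ⇒ μ − λ = 1/W = 1/0.276 = 3.6232
μ = λ + 1/W = 28.91 + 3.6232 = 32.5332 per hr

Final: 32.5332 /hr


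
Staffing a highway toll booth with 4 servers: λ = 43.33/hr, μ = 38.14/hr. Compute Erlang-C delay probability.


a = λ/μ = 1.1361; ρ = a/4 = 0.2840
P₀ = 0.320231 (from M/M/c formula)
C(c,a) = [a^c/(c!(1−ρ))]·P₀ = [1.66584/(24·0.7160)]·0.320231
= 0.09694·0.320231 = 0.031044

Final: 0.031044


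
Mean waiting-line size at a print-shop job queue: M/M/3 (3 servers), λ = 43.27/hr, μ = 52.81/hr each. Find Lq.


a = λ/μ = 0.8194; ρ = a/3 = 0.2731
P₀ = 0.438376
Lq = P₀·a^c·ρ / (c!·(1−ρ)²) = 0.438376·0.55006·0.2731/(6·0.52836)
= 0.02077

Final: 0.02077


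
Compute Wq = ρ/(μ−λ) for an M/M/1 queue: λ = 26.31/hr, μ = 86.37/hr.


ρ = 26.31/86.37 = 0.3046
Wq = ρ/(μ−λ) = 0.3046/(86.37 − 26.31) = 0.3046/60.06 = 0.005072 hr

Final: 0.005072 hr


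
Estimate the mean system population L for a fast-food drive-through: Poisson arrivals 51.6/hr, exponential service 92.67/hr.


ρ = λ/μ = 51.6/92.67 = 0.5568
L = ρ/(1−ρ) = 0.5568/(1 − 0.5568) = 0.5568/0.4432 = 1.2564

Final: 1.2564


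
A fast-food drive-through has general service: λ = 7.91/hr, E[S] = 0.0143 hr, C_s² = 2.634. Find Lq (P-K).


ρ = λ·E[S] = 7.91·0.0143 = 0.1131
Lq = ρ²(1+C_s²)/(2(1−ρ)) = 0.01279·(1+2.634)/(2·0.8869)
= 0.01279·3.6340/1.7738 = 0.02621

Final: 0.02621


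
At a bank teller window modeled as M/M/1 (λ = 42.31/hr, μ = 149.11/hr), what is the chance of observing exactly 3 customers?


ρ = 42.31/149.11 = 0.2838
P_n = (1−ρ)·ρ^n = (1 − 0.2838)·0.2838^3 = 0.7162·0.022846 = 0.016363

Final: 0.016363


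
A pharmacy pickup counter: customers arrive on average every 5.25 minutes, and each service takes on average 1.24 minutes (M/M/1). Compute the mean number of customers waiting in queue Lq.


λ = 60/5.25 = 11.4286 /hr
μ = 60/1.24 = 48.3871 /hr
ρ = λ/μ = 11.4286/48.3871 = 0.2362
Lq = ρ²/(1−ρ) = 0.05579/0.7638 = 0.07304

Final: 0.07304


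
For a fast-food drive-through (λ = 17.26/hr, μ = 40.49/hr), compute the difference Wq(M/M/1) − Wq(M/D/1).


ρ = 17.26/40.49 = 0.4263
Wq(M/M/1) = ρ/(μ−λ) = 0.4263/23.23 = 0.01835 hr
Wq(M/D/1) = ρ/(2(μ−λ)) = 0.009175 hr
Savings = 0.01835 − 0.009175 = 0.009175 hr

Final: 0.009175 hr


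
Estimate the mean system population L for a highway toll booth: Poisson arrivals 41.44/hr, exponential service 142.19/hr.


ρ = λ/μ = 41.44/142.19 = 0.2914
L = ρ/(1−ρ) = 0.2914/(1 − 0.2914) = 0.2914/0.7086 = 0.4113

Final: 0.4113


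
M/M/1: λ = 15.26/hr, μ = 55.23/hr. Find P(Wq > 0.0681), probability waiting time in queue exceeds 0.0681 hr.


ρ = 15.26/55.23 = 0.2763
P(Wq > t) = ρ·e^{−(μ−λ)t} = 0.2763·e^{−2.7220}
= 0.2763·0.065746 = 0.018166

Final: 0.018166


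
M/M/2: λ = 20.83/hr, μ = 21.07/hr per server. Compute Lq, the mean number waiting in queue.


a = λ/μ = 0.9886; ρ = a/2 = 0.4943
P₀ = 0.338415
Lq = P₀·a^c·ρ / (c!·(1−ρ)²) = 0.338415·0.97735·0.4943/(2·0.25573)
= 0.31966

Final: 0.31966


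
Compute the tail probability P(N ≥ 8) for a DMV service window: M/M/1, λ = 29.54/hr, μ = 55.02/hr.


ρ = 29.54/55.02 = 0.5369
P(N ≥ n) = ρ^n = 0.5369^8 = 0.006904

Final: 0.006904


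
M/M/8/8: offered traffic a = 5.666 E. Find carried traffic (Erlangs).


B(8,5.666) = 0.103663 (Erlang-B)
Carried load = a(1 − B) = 5.666·(1 − 0.103663) = 5.666·0.896337 = 5.0786 E

Final: 5.0786 Erlangs


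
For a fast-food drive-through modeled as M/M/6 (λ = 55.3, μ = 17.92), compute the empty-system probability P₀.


a = λ/μ = 55.3/17.92 = 3.0859; ρ = a/c = 0.5143
Σ_{k=0}^{5} a^k/k! (terms k=0..5) = 1.00000 + 3.08594 + 4.76151 + 4.89790 + 3.77866 + 2.33214 = 19.85614
Tail: a^6/(6!(1−ρ)) = 863.62013/(720·0.4857) = 2.46969
P₀ = 1/(19.85614 + 2.46969) = 1/22.32583 = 0.044791

Final: 0.044791


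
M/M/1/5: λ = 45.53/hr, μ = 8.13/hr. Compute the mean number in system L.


ρ = 45.53/8.13 = 5.6002
L = ρ[1 − (K+1)ρ^K + Kρ^(K+1)] / [(1−ρ)(1−ρ^(K+1))]
Numerator: 5.6002·(1 − 6·5508.527521 + 5·30849.109231) = 678723.948114
Denominator: (-4.6002)·(-30848.109231) = 141908.891174
L = 678723.948114/141908.891174 = 4.7828

Final: 4.7828


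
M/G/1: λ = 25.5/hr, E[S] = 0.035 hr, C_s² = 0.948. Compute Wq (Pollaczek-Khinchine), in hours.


ρ = λ·E[S] = 25.5·0.035 = 0.8925
E[S²] = E[S]²(1+C_s²) = 0.035²·(1+0.948) = 0.002386
Wq = λ·E[S²]/(2(1−ρ)) = 25.5·0.002386/(2·0.1075) = 0.28303 hr

Final: 0.28303 hr


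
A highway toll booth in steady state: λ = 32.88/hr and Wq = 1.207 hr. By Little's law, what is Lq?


Lq = λWq = 32.88·1.207 = 39.6862

Final: 39.6862


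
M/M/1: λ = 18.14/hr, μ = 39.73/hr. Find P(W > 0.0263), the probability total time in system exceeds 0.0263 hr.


W ~ Exponential(μ−λ) for M/M/1.
μ − λ = 39.73 − 18.14 = 21.5900
P(W > t) = e^{−(μ−λ)t} = e^{−0.5678} = 0.566761

Final: 0.566761


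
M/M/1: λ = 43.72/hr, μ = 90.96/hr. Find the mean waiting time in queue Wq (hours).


ρ = 43.72/90.96 = 0.4807
Wq = ρ/(μ−λ) = 0.4807/(90.96 − 43.72) = 0.4807/47.24 = 0.01017 hr

Final: 0.01017 hr


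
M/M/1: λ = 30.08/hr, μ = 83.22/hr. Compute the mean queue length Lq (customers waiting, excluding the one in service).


ρ = 30.08/83.22 = 0.3615
Lq = ρ²/(1−ρ) = 0.1306/0.6385 = 0.2046

Final: 0.2046


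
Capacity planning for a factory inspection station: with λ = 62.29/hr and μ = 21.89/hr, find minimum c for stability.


Stability requires cμ > λ ⇔ c > λ/μ.
λ/μ = 62.29/21.89 = 2.8456
Minimum integer c = ⌊2.8456⌋ + 1 = 3
Check: 3·21.89 = 65.67 > 62.29, while 2·21.89 = 43.78 ≤ 62.29

Final: 3 servers


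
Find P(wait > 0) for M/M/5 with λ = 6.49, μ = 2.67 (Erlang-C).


a = λ/μ = 2.4307; ρ = a/5 = 0.4861
P₀ = 0.086139 (from M/M/c formula)
C(c,a) = [a^c/(c!(1−ρ))]·P₀ = [84.85300/(120·0.5139)]·0.086139
= 1.37608·0.086139 = 0.118535

Final: 0.118535


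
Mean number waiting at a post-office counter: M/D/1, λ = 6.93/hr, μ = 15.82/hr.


ρ = 6.93/15.82 = 0.4381
M/D/1: Lq = ρ²/(2(1−ρ)) = 0.1919/(2·0.5619) = 0.17074

Final: 0.17074


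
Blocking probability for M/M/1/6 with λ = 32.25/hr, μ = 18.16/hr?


ρ = λ/μ = 32.25/18.16 = 1.7759
P_K = (1−ρ)ρ^K/(1−ρ^(K+1)) = (-0.7759·31.367741)/(1 − 55.705378)
= -24.337636/-54.705378 = 0.444886

Final: 0.444886


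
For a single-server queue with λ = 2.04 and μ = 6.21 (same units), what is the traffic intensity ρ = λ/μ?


ρ = λ/μ = 2.04/6.21 = 0.3285

Final: 0.3285


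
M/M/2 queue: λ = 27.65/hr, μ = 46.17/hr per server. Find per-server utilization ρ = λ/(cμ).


ρ = λ/(cμ) = 27.65/(2·46.17) = 27.65/92.34 = 0.2994

Final: 0.2994


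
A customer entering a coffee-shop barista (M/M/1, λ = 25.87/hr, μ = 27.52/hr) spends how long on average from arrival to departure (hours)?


W = 1/(μ−λ) = 1/(27.52 − 25.87) = 1/1.65 = 0.6061 hr

Final: 0.6061 hr


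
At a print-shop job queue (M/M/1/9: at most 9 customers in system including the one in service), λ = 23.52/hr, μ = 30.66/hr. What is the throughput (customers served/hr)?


ρ = 0.7671; P_K = (1−ρ)ρ^9/(1−ρ^10) = 0.023051
λ_eff = λ(1 − P_K) = 23.52·(1 − 0.023051) = 23.52·0.976949 = 22.9778 /hr

Final: 22.9778 /hr


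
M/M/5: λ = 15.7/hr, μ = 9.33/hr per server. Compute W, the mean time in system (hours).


a = 1.6827; ρ = 0.3365; P₀ = 0.185313
Lq = P₀·a^c·ρ/(c!(1−ρ)²) = 0.01593
Wq = Lq/λ = 0.01593/15.7 = 0.001015 hr
W = Wq + 1/μ = 0.001015 + 0.10718 = 0.10820 hr

Final: 0.10820 hr


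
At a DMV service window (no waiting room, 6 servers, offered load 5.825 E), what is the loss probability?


B(c,a) = (a^c/c!) / Σ_{k=0}^{c} a^k/k!
a^6/6! = 54.255414
Σ terms (k=0..6): 1.00000 + 5.82500 + 16.96531 + 32.94098 + 47.97030 + 55.88540 + 54.25541 = 214.842418
B = 54.255414/214.842418 = 0.252536

Final: 0.252536


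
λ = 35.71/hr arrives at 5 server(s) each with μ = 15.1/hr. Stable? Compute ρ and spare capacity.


Total capacity cμ = 5·15.1 = 75.50/hr
ρ = λ/(cμ) = 35.71/75.50 = 0.4730
Stable ⇔ ρ < 1: YES
Spare capacity = cμ − λ = 75.50 − 35.71 = 39.79/hr

Final: ρ = 0.4730; stable; margin = 39.79/hr


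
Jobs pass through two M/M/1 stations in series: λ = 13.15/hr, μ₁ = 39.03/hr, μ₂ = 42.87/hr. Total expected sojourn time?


Each node sees arrival rate λ = 13.15/hr (tandem ⇒ throughput preserved).
W₁ = 1/(μ₁−λ) = 1/(39.03−13.15) = 0.03864 hr
W₂ = 1/(μ₂−λ) = 1/(42.87−13.15) = 0.03365 hr
W_total = W₁ + W₂ = 0.03864 + 0.03365 = 0.07229 hr

Final: 0.07229 hr


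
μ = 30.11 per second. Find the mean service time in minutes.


Mean service time = 1/μ = 1/30.11 second = 0.03321 second
In minutes: 0.03321 × 0.0166667 = 0.0005535 min

Final: 0.0005535 min


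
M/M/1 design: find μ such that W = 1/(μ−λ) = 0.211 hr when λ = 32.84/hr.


W = 1/(μ−λ) ⇒ μ − λ = 1/W = 1/0.211 = 4.7393
μ = λ + 1/W = 32.84 + 4.7393 = 37.5793 per hr

Final: 37.5793 /hr


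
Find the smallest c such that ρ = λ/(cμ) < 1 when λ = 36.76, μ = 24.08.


Stability requires cμ > λ ⇔ c > λ/μ.
λ/μ = 36.76/24.08 = 1.5266
Minimum integer c = ⌊1.5266⌋ + 1 = 2
Check: 2·24.08 = 48.16 > 36.76, while 1·24.08 = 24.08 ≤ 36.76

Final: 2 servers


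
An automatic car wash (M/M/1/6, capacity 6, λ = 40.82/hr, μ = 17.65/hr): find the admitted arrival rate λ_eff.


ρ = 2.3127; P_K = (1−ρ)ρ^6/(1−ρ^7) = 0.569222
λ_eff = λ(1 − P_K) = 40.82·(1 − 0.569222) = 40.82·0.430778 = 17.5843 /hr

Final: 17.5843 /hr


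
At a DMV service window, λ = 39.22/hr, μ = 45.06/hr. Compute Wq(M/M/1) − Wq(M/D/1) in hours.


ρ = 39.22/45.06 = 0.8704
Wq(M/M/1) = ρ/(μ−λ) = 0.8704/5.84 = 0.14904 hr
Wq(M/D/1) = ρ/(2(μ−λ)) = 0.07452 hr
Savings = 0.14904 − 0.07452 = 0.07452 hr

Final: 0.07452 hr
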